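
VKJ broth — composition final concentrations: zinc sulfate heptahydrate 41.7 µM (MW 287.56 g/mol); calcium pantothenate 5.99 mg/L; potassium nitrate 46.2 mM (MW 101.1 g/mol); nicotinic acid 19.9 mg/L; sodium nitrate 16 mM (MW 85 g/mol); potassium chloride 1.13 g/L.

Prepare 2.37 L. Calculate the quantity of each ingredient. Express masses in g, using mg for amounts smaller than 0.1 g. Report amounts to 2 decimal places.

Scale factor relative to 1 L: 2.37.
zinc sulfate heptahydrate: 41.7 µmol/L × 287.56 g/mol × 2.37 L ÷ 1000 = 28.42 mg
calcium pantothenate: 5.99 mg/L × 2.37 L = 14.20 mg
potassium nitrate: 46.2 mmol/L × 101.1 g/mol × 2.37 L ÷ 1000 = 11.07 g
nicotinic acid: 19.9 mg/L × 2.37 L = 47.16 mg
sodium nitrate: 16 mmol/L × 85 g/mol × 2.37 L ÷ 1000 = 3.22 g
potassium chloride: 1.13 g/L × 2.37 L = 2.68 g

zinc sulfate heptahydrate 28.42 mg; calcium pantothenate 14.20 mg; potassium nitrate 11.07 g; nicotinic acid 47.16 mg; sodium nitrate 3.22 g; potassium chloride 2.68 g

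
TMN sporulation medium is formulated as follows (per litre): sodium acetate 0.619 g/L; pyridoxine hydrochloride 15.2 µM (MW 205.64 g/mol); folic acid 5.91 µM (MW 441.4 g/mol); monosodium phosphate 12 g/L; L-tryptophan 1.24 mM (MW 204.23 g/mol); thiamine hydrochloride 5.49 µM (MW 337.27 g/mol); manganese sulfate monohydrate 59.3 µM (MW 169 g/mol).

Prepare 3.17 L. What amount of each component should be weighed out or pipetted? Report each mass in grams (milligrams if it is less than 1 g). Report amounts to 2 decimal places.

Working volume: 3.17 L.
sodium acetate: 0.619 g/L × 3.17 L = 1.96 g
pyridoxine hydrochloride: 15.2 µmol/L × 205.64 g/mol × 3.17 L ÷ 1000 = 9.91 mg
folic acid: 5.91 µmol/L × 441.4 g/mol × 3.17 L ÷ 1000 = 8.27 mg
monosodium phosphate: 12 g/L × 3.17 L = 38.04 g
L-tryptophan: 1.24 mmol/L × 204.23 mg/mmol × 3.17 L = 802.79 mg
thiamine hydrochloride: 5.49 µmol/L × 337.27 g/mol × 3.17 L ÷ 1000 = 5.87 mg
manganese sulfate monohydrate: 59.3 µmol/L × 169 g/mol × 3.17 L ÷ 1000 = 31.77 mg

sodium acetate 1.96 g; pyridoxine hydrochloride 9.91 mg; folic acid 8.27 mg; monosodium phosphate 38.04 g; L-tryptophan 802.79 mg; thiamine hydrochloride 5.87 mg; manganese sulfate monohydrate 31.77 mg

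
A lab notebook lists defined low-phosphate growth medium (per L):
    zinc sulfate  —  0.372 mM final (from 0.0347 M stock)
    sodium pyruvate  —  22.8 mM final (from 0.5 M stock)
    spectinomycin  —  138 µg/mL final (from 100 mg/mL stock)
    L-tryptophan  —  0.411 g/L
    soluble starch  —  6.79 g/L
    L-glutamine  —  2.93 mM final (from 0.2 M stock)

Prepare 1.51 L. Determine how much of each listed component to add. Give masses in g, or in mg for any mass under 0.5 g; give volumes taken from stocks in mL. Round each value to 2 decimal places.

Working volume: 1.51 L.
zinc sulfate: V = C2·V2/C1 = 0.372 mM × 1510 mL ÷ 34.7 mM = 16.19 mL
sodium pyruvate: V = C2·V2/C1 = 22.8 mM × 1510 mL ÷ 500 mM = 68.86 mL
spectinomycin: dilute stock: 138 µg/mL × 1510 mL ÷ 100000 µg/mL = 2.08 mL
L-tryptophan: 0.411 g/L × 1.51 L = 0.62 g
soluble starch: 6.79 g/L × 1.51 L = 10.25 g
L-glutamine: C1V1 = C2V2 → 2.93 mM × 1510 mL ÷ 200 mM = 22.12 mL

zinc sulfate 16.19 mL; sodium pyruvate 68.86 mL; spectinomycin 2.08 mL; L-tryptophan 0.62 g; soluble starch 10.25 g; L-glutamine 22.12 mL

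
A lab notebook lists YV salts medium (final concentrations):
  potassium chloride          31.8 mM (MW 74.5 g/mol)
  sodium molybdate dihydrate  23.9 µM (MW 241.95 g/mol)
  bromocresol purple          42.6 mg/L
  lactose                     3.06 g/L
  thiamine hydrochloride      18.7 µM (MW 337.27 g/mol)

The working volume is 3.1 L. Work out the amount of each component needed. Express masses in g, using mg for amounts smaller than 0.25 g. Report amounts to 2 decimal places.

Working volume: 3.1 L.
potassium chloride: 31.8 mmol/L × 74.5 g/mol × 3.1 L ÷ 1000 = 7.34 g
sodium molybdate dihydrate: 23.9 µmol/L × 241.95 g/mol × 3.1 L ÷ 1000 = 17.93 mg
bromocresol purple: 42.6 mg/L × 3.1 L = 132.06 mg
lactose: 3.06 g/L × 3.1 L = 9.49 g
thiamine hydrochloride: 18.7 µmol/L × 337.27 g/mol × 3.1 L ÷ 1000 = 19.55 mg

potassium chloride 7.34 g; sodium molybdate dihydrate 17.93 mg; bromocresol purple 132.06 mg; lactose 9.49 g; thiamine hydrochloride 19.55 mg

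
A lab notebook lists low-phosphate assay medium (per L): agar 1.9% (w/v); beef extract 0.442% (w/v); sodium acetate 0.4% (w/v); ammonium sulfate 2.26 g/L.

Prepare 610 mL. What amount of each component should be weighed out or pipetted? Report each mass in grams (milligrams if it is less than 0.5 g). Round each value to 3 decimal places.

Working volume: 610 mL = 0.61 L.
agar: 1.9% w/v = 19 g/L → 19 × 0.61 L = 11.590 g
beef extract: 0.442 g per 100 mL × 610 mL ÷ 100 = 2.696 g
sodium acetate: 0.4% w/v = 4 g/L → 4 × 0.61 L = 2.440 g
ammonium sulfate: 2.26 g/L × 0.61 L = 1.379 g

agar 11.590 g; beef extract 2.696 g; sodium acetate 2.440 g; ammonium sulfate 1.379 g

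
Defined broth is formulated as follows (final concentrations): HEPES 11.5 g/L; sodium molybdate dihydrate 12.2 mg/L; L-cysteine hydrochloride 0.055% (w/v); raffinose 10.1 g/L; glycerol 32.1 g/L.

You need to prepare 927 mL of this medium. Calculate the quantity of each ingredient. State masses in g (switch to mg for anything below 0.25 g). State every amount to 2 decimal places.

HEPES 10.66 g; sodium molybdate dihydrate 11.31 mg; L-cysteine hydrochloride 0.51 g; raffinose 9.36 g; glycerol 29.76 g

Target volume = 927 mL = 0.927 L.
HEPES: 11.5 g/L × 0.927 L = 10.66 g
sodium molybdate dihydrate: 12.2 mg/L × 0.927 L = 11.31 mg
L-cysteine hydrochloride: 0.055 g per 100 mL × 927 mL ÷ 100 = 0.51 g
raffinose: 10.1 g/L × 0.927 L = 9.36 g
glycerol: 32.1 g/L × 0.927 L = 29.76 g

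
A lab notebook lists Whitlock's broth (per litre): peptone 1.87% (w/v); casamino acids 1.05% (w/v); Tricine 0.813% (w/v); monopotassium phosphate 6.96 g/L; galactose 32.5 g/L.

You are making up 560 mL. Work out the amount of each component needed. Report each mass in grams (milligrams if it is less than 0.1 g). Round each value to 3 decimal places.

peptone 10.472 g; casamino acids 5.880 g; Tricine 4.553 g; monopotassium phosphate 3.898 g; galactose 18.200 g

Scale factor relative to 1 L: 0.56.
peptone: 1.87 g per 100 mL × 560 mL ÷ 100 = 10.472 g
casamino acids: 1.05 g per 100 mL × 560 mL ÷ 100 = 5.880 g
Tricine: 0.813 g per 100 mL × 560 mL ÷ 100 = 4.553 g
monopotassium phosphate: 6.96 g/L × 0.56 L = 3.898 g
galactose: 32.5 g/L × 0.56 L = 18.200 g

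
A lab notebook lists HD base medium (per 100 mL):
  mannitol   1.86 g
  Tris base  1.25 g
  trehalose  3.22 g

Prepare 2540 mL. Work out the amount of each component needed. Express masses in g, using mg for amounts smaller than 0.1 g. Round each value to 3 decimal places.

mannitol 47.244 g; Tris base 31.750 g; trehalose 81.788 g

Scale factor = 2540 mL / 100 mL = 25.4.
mannitol: 1.86 g × (2540 mL / 100 mL) = 47.244 g
Tris base: 1.25 g × (2540 mL / 100 mL) = 31.750 g
trehalose: 3.22 g × (2540 mL / 100 mL) = 81.788 g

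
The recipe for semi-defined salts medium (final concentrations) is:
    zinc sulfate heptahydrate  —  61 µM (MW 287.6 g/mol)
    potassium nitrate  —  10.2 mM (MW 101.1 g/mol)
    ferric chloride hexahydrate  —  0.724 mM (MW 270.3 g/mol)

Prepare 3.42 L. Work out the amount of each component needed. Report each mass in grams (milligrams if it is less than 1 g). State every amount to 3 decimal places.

Working volume: 3.42 L.
zinc sulfate heptahydrate: 61 µmol/L × 287.6 g/mol × 3.42 L ÷ 1000 = 59.999 mg
potassium nitrate: 10.2 mmol/L × 101.1 g/mol × 3.42 L ÷ 1000 = 3.527 g
ferric chloride hexahydrate: 0.724 mmol/L × 270.3 mg/mmol × 3.42 L = 669.284 mg

zinc sulfate heptahydrate 59.999 mg; potassium nitrate 3.527 g; ferric chloride hexahydrate 669.284 mg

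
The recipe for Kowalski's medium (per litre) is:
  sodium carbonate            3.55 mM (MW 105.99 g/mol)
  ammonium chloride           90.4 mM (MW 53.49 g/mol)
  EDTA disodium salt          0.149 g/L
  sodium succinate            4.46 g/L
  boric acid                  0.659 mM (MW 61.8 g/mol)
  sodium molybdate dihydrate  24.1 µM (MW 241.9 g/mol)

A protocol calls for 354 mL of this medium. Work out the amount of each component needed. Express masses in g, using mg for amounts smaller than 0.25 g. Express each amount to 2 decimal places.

Target volume = 354 mL = 0.354 L.
sodium carbonate: 3.55 mmol/L × 105.99 mg/mmol × 0.354 L = 133.20 mg
ammonium chloride: 90.4 mmol/L × 53.49 g/mol × 0.354 L ÷ 1000 = 1.71 g
EDTA disodium salt: 0.149 g/L × 0.354 L = 0.052746 g = 52.75 mg
sodium succinate: 4.46 g/L × 0.354 L = 1.58 g
boric acid: 0.659 mmol/L × 61.8 mg/mmol × 0.354 L = 14.42 mg
sodium molybdate dihydrate: 24.1 µmol/L × 241.9 g/mol × 0.354 L ÷ 1000 = 2.06 mg

sodium carbonate 133.20 mg; ammonium chloride 1.71 g; EDTA disodium salt 52.75 mg; sodium succinate 1.58 g; boric acid 14.42 mg; sodium molybdate dihydrate 2.06 mg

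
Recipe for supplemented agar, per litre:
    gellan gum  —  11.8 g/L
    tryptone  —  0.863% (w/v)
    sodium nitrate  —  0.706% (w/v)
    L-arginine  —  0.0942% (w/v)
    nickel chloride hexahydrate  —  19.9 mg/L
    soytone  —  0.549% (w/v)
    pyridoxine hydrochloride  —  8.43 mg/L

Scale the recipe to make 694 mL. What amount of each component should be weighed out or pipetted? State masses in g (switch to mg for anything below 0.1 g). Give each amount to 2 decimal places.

gellan gum 8.19 g; tryptone 5.99 g; sodium nitrate 4.90 g; L-arginine 0.65 g; nickel chloride hexahydrate 13.81 mg; soytone 3.81 g; pyridoxine hydrochloride 5.85 mg

Working volume: 694 mL = 0.694 L.
gellan gum: 11.8 g/L × 0.694 L = 8.19 g
tryptone: 0.863 g per 100 mL × 694 mL ÷ 100 = 5.99 g
sodium nitrate: 0.706% w/v = 7.06 g/L → 7.06 × 0.694 L = 4.90 g
L-arginine: 0.0942 g per 100 mL × 694 mL ÷ 100 = 0.65 g
nickel chloride hexahydrate: 19.9 mg/L × 0.694 L = 13.81 mg
soytone: 0.549% w/v = 5.49 g/L → 5.49 × 0.694 L = 3.81 g
pyridoxine hydrochloride: 8.43 mg/L × 0.694 L = 5.85 mg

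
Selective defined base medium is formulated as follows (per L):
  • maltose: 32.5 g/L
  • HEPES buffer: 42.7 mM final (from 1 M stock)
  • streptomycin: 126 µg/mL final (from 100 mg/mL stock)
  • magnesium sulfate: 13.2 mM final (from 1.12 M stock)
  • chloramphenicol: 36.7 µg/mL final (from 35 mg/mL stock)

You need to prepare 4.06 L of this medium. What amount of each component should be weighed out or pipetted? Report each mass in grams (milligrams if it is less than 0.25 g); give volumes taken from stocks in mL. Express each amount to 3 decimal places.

Scale factor relative to 1 L: 4.06.
maltose: 32.5 g/L × 4.06 L = 131.950 g
HEPES buffer: V = C2·V2/C1 = 42.7 mM × 4060 mL ÷ 1000 mM = 173.362 mL
streptomycin: C1V1 = C2V2 → 126 µg/mL × 4060 mL ÷ 100000 µg/mL = 5.116 mL
magnesium sulfate: dilute stock: 13.2 mM × 4060 mL ÷ 1120 mM = 47.850 mL
chloramphenicol: dilute stock: 36.7 µg/mL × 4060 mL ÷ 35000 µg/mL = 4.257 mL

maltose 131.950 g; HEPES buffer 173.362 mL; streptomycin 5.116 mL; magnesium sulfate 47.850 mL; chloramphenicol 4.257 mL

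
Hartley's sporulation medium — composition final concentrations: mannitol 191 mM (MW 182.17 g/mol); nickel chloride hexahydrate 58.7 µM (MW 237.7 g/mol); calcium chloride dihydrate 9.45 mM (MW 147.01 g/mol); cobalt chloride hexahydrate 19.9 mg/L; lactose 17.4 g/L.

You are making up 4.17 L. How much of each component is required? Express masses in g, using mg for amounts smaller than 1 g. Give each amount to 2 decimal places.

Working volume: 4.17 L.
mannitol: 191 mmol/L × 182.17 g/mol × 4.17 L ÷ 1000 = 145.09 g
nickel chloride hexahydrate: 58.7 µmol/L × 237.7 g/mol × 4.17 L ÷ 1000 = 58.18 mg
calcium chloride dihydrate: 9.45 mmol/L × 147.01 g/mol × 4.17 L ÷ 1000 = 5.79 g
cobalt chloride hexahydrate: 19.9 mg/L × 4.17 L = 82.98 mg
lactose: 17.4 g/L × 4.17 L = 72.56 g

mannitol 145.09 g; nickel chloride hexahydrate 58.18 mg; calcium chloride dihydrate 5.79 g; cobalt chloride hexahydrate 82.98 mg; lactose 72.56 g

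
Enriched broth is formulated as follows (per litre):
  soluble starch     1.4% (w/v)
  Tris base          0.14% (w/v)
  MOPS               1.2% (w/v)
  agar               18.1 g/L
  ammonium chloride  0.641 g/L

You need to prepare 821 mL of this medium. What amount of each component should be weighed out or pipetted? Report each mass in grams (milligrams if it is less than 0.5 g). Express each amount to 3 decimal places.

Working volume: 821 mL = 0.821 L.
soluble starch: 1.4 g per 100 mL × 821 mL ÷ 100 = 11.494 g
Tris base: 0.14 g per 100 mL × 821 mL ÷ 100 = 1.149 g
MOPS: 1.2 g per 100 mL × 821 mL ÷ 100 = 9.852 g
agar: 18.1 g/L × 0.821 L = 14.860 g
ammonium chloride: 0.641 g/L × 0.821 L = 0.526 g

soluble starch 11.494 g; Tris base 1.149 g; MOPS 9.852 g; agar 14.860 g; ammonium chloride 0.526 g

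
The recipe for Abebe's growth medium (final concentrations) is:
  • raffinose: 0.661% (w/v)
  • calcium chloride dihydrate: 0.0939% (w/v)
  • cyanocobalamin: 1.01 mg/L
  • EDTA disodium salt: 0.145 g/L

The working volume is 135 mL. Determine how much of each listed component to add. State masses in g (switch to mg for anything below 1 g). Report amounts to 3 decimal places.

raffinose 892.350 mg; calcium chloride dihydrate 126.765 mg; cyanocobalamin 0.136 mg; EDTA disodium salt 19.575 mg

Target volume = 135 mL = 0.135 L.
raffinose: 0.661% w/v = 6.61 g/L → 6.61 × 0.135 L = 0.89235 g = 892.350 mg
calcium chloride dihydrate: 0.0939 g per 100 mL × 135 mL ÷ 100 = 0.126765 g = 126.765 mg
cyanocobalamin: 1.01 mg/L × 0.135 L = 0.136 mg
EDTA disodium salt: 0.145 g/L × 0.135 L = 0.019575 g = 19.575 mg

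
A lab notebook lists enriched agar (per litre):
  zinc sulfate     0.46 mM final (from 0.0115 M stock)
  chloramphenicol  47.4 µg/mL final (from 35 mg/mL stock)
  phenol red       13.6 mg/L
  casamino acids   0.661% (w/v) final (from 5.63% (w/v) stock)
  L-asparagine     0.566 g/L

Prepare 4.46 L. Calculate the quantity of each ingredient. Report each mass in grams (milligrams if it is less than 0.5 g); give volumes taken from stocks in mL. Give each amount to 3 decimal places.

zinc sulfate 178.400 mL; chloramphenicol 6.040 mL; phenol red 60.656 mg; casamino acids 523.634 mL; L-asparagine 2.524 g

Working volume: 4.46 L.
zinc sulfate: V = C2·V2/C1 = 0.46 mM × 4460 mL ÷ 11.5 mM = 178.400 mL
chloramphenicol: V = C2·V2/C1 = 47.4 µg/mL × 4460 mL ÷ 35000 µg/mL = 6.040 mL
phenol red: 13.6 mg/L × 4.46 L = 60.656 mg
casamino acids: C1V1 = C2V2 → 0.661% ÷ 5.63% × 4460 mL = 523.634 mL
L-asparagine: 0.566 g/L × 4.46 L = 2.524 g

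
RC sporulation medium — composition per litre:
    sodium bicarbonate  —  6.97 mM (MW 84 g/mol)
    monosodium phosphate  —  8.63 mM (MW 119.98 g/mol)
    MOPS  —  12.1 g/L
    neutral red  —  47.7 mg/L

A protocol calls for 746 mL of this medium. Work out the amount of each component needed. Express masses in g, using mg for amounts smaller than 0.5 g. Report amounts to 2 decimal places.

sodium bicarbonate 436.77 mg; monosodium phosphate 0.77 g; MOPS 9.03 g; neutral red 35.58 mg

Working volume: 746 mL = 0.746 L.
sodium bicarbonate: 6.97 mmol/L × 84 mg/mmol × 0.746 L = 436.77 mg
monosodium phosphate: 8.63 mmol/L × 119.98 g/mol × 0.746 L ÷ 1000 = 0.77 g
MOPS: 12.1 g/L × 0.746 L = 9.03 g
neutral red: 47.7 mg/L × 0.746 L = 35.58 mg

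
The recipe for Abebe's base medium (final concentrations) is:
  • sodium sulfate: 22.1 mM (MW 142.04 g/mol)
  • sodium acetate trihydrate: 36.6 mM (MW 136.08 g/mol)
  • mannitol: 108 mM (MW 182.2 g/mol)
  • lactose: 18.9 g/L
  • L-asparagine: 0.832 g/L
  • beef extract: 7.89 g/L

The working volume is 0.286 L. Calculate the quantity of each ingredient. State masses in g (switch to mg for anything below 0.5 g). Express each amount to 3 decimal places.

Working volume: 0.286 L.
sodium sulfate: 22.1 mmol/L × 142.04 g/mol × 0.286 L ÷ 1000 = 0.898 g
sodium acetate trihydrate: 36.6 mmol/L × 136.08 g/mol × 0.286 L ÷ 1000 = 1.424 g
mannitol: 108 mmol/L × 182.2 g/mol × 0.286 L ÷ 1000 = 5.628 g
lactose: 18.9 g/L × 0.286 L = 5.405 g
L-asparagine: 0.832 g/L × 0.286 L = 0.237952 g = 237.952 mg
beef extract: 7.89 g/L × 0.286 L = 2.257 g

sodium sulfate 0.898 g; sodium acetate trihydrate 1.424 g; mannitol 5.628 g; lactose 5.405 g; L-asparagine 237.952 mg; beef extract 2.257 g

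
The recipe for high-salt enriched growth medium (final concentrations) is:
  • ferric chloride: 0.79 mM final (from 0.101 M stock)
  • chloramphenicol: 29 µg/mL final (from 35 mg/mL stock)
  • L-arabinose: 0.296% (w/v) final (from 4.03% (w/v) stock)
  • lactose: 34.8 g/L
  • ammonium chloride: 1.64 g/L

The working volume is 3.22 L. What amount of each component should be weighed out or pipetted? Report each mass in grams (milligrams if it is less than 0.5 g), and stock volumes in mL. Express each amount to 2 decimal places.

Working volume: 3.22 L.
ferric chloride: dilute stock: 0.79 mM × 3220 mL ÷ 101 mM = 25.19 mL
chloramphenicol: dilute stock: 29 µg/mL × 3220 mL ÷ 35000 µg/mL = 2.67 mL
L-arabinose: dilute stock: 0.296% ÷ 4.03% × 3220 mL = 236.51 mL
lactose: 34.8 g/L × 3.22 L = 112.06 g
ammonium chloride: 1.64 g/L × 3.22 L = 5.28 g

ferric chloride 25.19 mL; chloramphenicol 2.67 mL; L-arabinose 236.51 mL; lactose 112.06 g; ammonium chloride 5.28 g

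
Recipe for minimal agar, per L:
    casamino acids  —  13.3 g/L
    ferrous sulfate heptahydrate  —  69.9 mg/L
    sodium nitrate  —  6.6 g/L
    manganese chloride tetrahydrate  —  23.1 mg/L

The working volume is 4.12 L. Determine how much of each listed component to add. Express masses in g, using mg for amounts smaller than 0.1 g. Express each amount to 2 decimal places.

casamino acids 54.80 g; ferrous sulfate heptahydrate 0.29 g; sodium nitrate 27.19 g; manganese chloride tetrahydrate 95.17 mg

Working volume: 4.12 L.
casamino acids: 13.3 g/L × 4.12 L = 54.80 g
ferrous sulfate heptahydrate: 69.9 mg/L × 4.12 L = 287.988 mg = 0.29 g
sodium nitrate: 6.6 g/L × 4.12 L = 27.19 g
manganese chloride tetrahydrate: 23.1 mg/L × 4.12 L = 95.17 mg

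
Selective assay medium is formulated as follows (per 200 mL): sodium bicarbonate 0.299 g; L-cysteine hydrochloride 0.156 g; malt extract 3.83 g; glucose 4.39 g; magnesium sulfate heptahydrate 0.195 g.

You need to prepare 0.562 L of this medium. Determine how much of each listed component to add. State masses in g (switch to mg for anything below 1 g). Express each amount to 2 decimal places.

sodium bicarbonate 840.19 mg; L-cysteine hydrochloride 438.36 mg; malt extract 10.76 g; glucose 12.34 g; magnesium sulfate heptahydrate 547.95 mg

Ratio of target to recipe volume: 562 / 200 = 2.81.
sodium bicarbonate: 0.299 g × (562 mL / 200 mL) = 0.84019 g = 840.19 mg
L-cysteine hydrochloride: 0.156 g × (562 mL / 200 mL) = 0.43836 g = 438.36 mg
malt extract: 3.83 g × (562 mL / 200 mL) = 10.76 g
glucose: 4.39 g × (562 mL / 200 mL) = 12.34 g
magnesium sulfate heptahydrate: 0.195 g × (562 mL / 200 mL) = 0.54795 g = 547.95 mg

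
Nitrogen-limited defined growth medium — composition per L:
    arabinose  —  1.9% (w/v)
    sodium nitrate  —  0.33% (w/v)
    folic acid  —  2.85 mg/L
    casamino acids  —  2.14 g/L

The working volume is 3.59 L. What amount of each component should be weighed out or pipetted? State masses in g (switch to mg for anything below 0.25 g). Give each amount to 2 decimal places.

Scale factor relative to 1 L: 3.59.
arabinose: 1.9% w/v = 19 g/L → 19 × 3.59 L = 68.21 g
sodium nitrate: 0.33% w/v = 3.3 g/L → 3.3 × 3.59 L = 11.85 g
folic acid: 2.85 mg/L × 3.59 L = 10.23 mg
casamino acids: 2.14 g/L × 3.59 L = 7.68 g

arabinose 68.21 g; sodium nitrate 11.85 g; folic acid 10.23 mg; casamino acids 7.68 g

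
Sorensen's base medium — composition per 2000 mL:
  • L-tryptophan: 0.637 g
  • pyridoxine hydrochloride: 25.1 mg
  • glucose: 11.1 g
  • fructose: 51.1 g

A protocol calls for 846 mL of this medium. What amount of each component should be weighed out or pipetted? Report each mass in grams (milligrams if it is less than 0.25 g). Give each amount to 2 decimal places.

Ratio of target to recipe volume: 846 / 2000 = 0.423.
L-tryptophan: 0.637 g × (846 mL / 2000 mL) = 0.27 g
pyridoxine hydrochloride: 25.1 mg × (846 mL / 2000 mL) = 10.62 mg
glucose: 11.1 g × (846 mL / 2000 mL) = 4.70 g
fructose: 51.1 g × (846 mL / 2000 mL) = 21.62 g

L-tryptophan 0.27 g; pyridoxine hydrochloride 10.62 mg; glucose 4.70 g; fructose 21.62 g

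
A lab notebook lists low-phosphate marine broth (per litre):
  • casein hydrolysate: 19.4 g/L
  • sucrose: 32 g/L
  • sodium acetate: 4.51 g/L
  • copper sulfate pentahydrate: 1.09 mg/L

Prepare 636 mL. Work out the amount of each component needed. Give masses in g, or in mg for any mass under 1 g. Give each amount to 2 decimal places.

Target volume = 636 mL = 0.636 L.
casein hydrolysate: 19.4 g/L × 0.636 L = 12.34 g
sucrose: 32 g/L × 0.636 L = 20.35 g
sodium acetate: 4.51 g/L × 0.636 L = 2.87 g
copper sulfate pentahydrate: 1.09 mg/L × 0.636 L = 0.69 mg

casein hydrolysate 12.34 g; sucrose 20.35 g; sodium acetate 2.87 g; copper sulfate pentahydrate 0.69 mg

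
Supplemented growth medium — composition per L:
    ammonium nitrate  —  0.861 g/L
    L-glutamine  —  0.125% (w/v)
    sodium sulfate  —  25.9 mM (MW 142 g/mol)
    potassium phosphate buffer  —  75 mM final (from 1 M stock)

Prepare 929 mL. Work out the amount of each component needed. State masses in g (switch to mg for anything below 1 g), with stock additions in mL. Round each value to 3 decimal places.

Target volume = 929 mL = 0.929 L.
ammonium nitrate: 0.861 g/L × 0.929 L = 0.799869 g = 799.869 mg
L-glutamine: 0.125 g per 100 mL × 929 mL ÷ 100 = 1.161 g
sodium sulfate: 25.9 mmol/L × 142 g/mol × 0.929 L ÷ 1000 = 3.417 g
potassium phosphate buffer: V = C2·V2/C1 = 75 mM × 929 mL ÷ 1000 mM = 69.675 mL

ammonium nitrate 799.869 mg; L-glutamine 1.161 g; sodium sulfate 3.417 g; potassium phosphate buffer 69.675 mL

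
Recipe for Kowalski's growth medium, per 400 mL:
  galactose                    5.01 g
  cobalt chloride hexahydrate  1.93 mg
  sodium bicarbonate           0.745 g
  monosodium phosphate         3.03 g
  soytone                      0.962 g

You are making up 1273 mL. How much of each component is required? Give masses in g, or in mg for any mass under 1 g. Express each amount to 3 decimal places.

galactose 15.944 g; cobalt chloride hexahydrate 6.142 mg; sodium bicarbonate 2.371 g; monosodium phosphate 9.643 g; soytone 3.062 g

Ratio of target to recipe volume: 1273 / 400 = 3.1825.
galactose: 5.01 g × (1273 mL / 400 mL) = 15.944 g
cobalt chloride hexahydrate: 1.93 mg × (1273 mL / 400 mL) = 6.142 mg
sodium bicarbonate: 0.745 g × (1273 mL / 400 mL) = 2.371 g
monosodium phosphate: 3.03 g × (1273 mL / 400 mL) = 9.643 g
soytone: 0.962 g × (1273 mL / 400 mL) = 3.062 g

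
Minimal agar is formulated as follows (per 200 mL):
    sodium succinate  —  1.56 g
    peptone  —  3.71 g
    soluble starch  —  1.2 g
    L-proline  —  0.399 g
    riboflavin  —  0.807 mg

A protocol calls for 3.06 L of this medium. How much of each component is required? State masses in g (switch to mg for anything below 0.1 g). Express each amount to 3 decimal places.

Scale factor = 3060 mL / 200 mL = 15.3.
sodium succinate: 1.56 g × (3060 mL / 200 mL) = 23.868 g
peptone: 3.71 g × (3060 mL / 200 mL) = 56.763 g
soluble starch: 1.2 g × (3060 mL / 200 mL) = 18.360 g
L-proline: 0.399 g × (3060 mL / 200 mL) = 6.105 g
riboflavin: 0.807 mg × (3060 mL / 200 mL) = 12.347 mg

sodium succinate 23.868 g; peptone 56.763 g; soluble starch 18.360 g; L-proline 6.105 g; riboflavin 12.347 mg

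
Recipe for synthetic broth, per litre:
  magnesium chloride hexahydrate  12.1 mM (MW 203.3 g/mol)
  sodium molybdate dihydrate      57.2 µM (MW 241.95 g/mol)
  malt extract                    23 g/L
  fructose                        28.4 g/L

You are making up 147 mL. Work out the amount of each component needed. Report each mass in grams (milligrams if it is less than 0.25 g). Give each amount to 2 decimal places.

magnesium chloride hexahydrate 0.36 g; sodium molybdate dihydrate 2.03 mg; malt extract 3.38 g; fructose 4.17 g

Working volume: 147 mL = 0.147 L.
magnesium chloride hexahydrate: 12.1 mmol/L × 203.3 g/mol × 0.147 L ÷ 1000 = 0.36 g
sodium molybdate dihydrate: 57.2 µmol/L × 241.95 g/mol × 0.147 L ÷ 1000 = 2.03 mg
malt extract: 23 g/L × 0.147 L = 3.38 g
fructose: 28.4 g/L × 0.147 L = 4.17 g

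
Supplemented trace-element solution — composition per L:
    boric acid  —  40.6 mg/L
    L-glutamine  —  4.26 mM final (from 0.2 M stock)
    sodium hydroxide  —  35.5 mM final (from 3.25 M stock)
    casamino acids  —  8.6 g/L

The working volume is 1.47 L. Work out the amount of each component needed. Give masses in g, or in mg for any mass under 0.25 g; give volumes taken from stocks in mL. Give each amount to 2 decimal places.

boric acid 59.68 mg; L-glutamine 31.31 mL; sodium hydroxide 16.06 mL; casamino acids 12.64 g

Working volume: 1.47 L.
boric acid: 40.6 mg/L × 1.47 L = 59.68 mg
L-glutamine: C1V1 = C2V2 → 4.26 mM × 1470 mL ÷ 200 mM = 31.31 mL
sodium hydroxide: V = C2·V2/C1 = 35.5 mM × 1470 mL ÷ 3250 mM = 16.06 mL
casamino acids: 8.6 g/L × 1.47 L = 12.64 g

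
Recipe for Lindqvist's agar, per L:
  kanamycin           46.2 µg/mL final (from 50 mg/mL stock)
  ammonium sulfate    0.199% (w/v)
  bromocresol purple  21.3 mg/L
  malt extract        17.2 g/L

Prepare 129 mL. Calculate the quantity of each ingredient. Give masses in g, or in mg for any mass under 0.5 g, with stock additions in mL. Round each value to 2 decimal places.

Scale factor relative to 1 L: 0.129.
kanamycin: dilute stock: 46.2 µg/mL × 129 mL ÷ 50000 µg/mL = 0.12 mL
ammonium sulfate: 0.199 g per 100 mL × 129 mL ÷ 100 = 0.25671 g = 256.71 mg
bromocresol purple: 21.3 mg/L × 0.129 L = 2.75 mg
malt extract: 17.2 g/L × 0.129 L = 2.22 g

kanamycin 0.12 mL; ammonium sulfate 256.71 mg; bromocresol purple 2.75 mg; malt extract 2.22 g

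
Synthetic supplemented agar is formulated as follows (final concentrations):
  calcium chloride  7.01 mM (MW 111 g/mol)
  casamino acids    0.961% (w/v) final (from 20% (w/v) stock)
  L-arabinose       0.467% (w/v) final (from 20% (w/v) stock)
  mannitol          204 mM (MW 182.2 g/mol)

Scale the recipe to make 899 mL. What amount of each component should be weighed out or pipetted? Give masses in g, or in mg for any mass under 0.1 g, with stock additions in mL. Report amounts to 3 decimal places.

calcium chloride 0.700 g; casamino acids 43.197 mL; L-arabinose 20.992 mL; mannitol 33.415 g

Working volume: 899 mL = 0.899 L.
calcium chloride: 7.01 mmol/L × 111 g/mol × 0.899 L ÷ 1000 = 0.700 g
casamino acids: dilute stock: 0.961% ÷ 20% × 899 mL = 43.197 mL
L-arabinose: V = C2·V2/C1 = 0.467% ÷ 20% × 899 mL = 20.992 mL
mannitol: 204 mmol/L × 182.2 g/mol × 0.899 L ÷ 1000 = 33.415 g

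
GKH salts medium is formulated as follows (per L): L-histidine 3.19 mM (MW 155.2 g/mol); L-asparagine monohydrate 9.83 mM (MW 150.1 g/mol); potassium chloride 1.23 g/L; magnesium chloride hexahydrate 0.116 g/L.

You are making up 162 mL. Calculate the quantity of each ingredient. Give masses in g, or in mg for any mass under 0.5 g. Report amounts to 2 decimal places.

L-histidine 80.20 mg; L-asparagine monohydrate 239.03 mg; potassium chloride 199.26 mg; magnesium chloride hexahydrate 18.79 mg

Target volume = 162 mL = 0.162 L.
L-histidine: 3.19 mmol/L × 155.2 mg/mmol × 0.162 L = 80.20 mg
L-asparagine monohydrate: 9.83 mmol/L × 150.1 mg/mmol × 0.162 L = 239.03 mg
potassium chloride: 1.23 g/L × 0.162 L = 0.19926 g = 199.26 mg
magnesium chloride hexahydrate: 0.116 g/L × 0.162 L = 0.018792 g = 18.79 mg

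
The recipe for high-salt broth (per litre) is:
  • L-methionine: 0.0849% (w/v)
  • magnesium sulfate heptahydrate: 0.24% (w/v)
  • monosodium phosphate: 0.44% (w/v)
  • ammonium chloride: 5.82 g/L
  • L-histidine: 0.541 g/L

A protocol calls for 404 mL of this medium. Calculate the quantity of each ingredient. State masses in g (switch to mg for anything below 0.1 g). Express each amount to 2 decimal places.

Target volume = 404 mL = 0.404 L.
L-methionine: 0.0849% w/v = 0.849 g/L → 0.849 × 0.404 L = 0.34 g
magnesium sulfate heptahydrate: 0.24% w/v = 2.4 g/L → 2.4 × 0.404 L = 0.97 g
monosodium phosphate: 0.44 g per 100 mL × 404 mL ÷ 100 = 1.78 g
ammonium chloride: 5.82 g/L × 0.404 L = 2.35 g
L-histidine: 0.541 g/L × 0.404 L = 0.22 g

L-methionine 0.34 g; magnesium sulfate heptahydrate 0.97 g; monosodium phosphate 1.78 g; ammonium chloride 2.35 g; L-histidine 0.22 g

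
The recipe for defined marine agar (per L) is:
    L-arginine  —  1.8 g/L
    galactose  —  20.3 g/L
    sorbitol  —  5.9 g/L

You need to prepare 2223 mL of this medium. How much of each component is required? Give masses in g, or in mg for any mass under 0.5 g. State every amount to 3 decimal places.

Scale factor relative to 1 L: 2.223.
L-arginine: 1.8 g/L × 2.223 L = 4.001 g
galactose: 20.3 g/L × 2.223 L = 45.127 g
sorbitol: 5.9 g/L × 2.223 L = 13.116 g

L-arginine 4.001 g; galactose 45.127 g; sorbitol 13.116 g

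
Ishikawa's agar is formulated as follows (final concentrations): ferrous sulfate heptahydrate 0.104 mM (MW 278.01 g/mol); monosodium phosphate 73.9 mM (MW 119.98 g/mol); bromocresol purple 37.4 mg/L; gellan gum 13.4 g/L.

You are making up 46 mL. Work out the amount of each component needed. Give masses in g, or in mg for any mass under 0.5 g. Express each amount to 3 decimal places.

ferrous sulfate heptahydrate 1.330 mg; monosodium phosphate 407.860 mg; bromocresol purple 1.720 mg; gellan gum 0.616 g

Target volume = 46 mL = 0.046 L.
ferrous sulfate heptahydrate: 0.104 mmol/L × 278.01 mg/mmol × 0.046 L = 1.330 mg
monosodium phosphate: 73.9 mmol/L × 119.98 mg/mmol × 0.046 L = 407.860 mg
bromocresol purple: 37.4 mg/L × 0.046 L = 1.720 mg
gellan gum: 13.4 g/L × 0.046 L = 0.616 g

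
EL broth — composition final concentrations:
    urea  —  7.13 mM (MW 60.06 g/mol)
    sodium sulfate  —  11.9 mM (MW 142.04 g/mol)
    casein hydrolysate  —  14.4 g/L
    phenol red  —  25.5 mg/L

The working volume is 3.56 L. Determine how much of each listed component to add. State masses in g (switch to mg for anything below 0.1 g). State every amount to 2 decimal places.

Scale factor relative to 1 L: 3.56.
urea: 7.13 mmol/L × 60.06 g/mol × 3.56 L ÷ 1000 = 1.52 g
sodium sulfate: 11.9 mmol/L × 142.04 g/mol × 3.56 L ÷ 1000 = 6.02 g
casein hydrolysate: 14.4 g/L × 3.56 L = 51.26 g
phenol red: 25.5 mg/L × 3.56 L = 90.78 mg

urea 1.52 g; sodium sulfate 6.02 g; casein hydrolysate 51.26 g; phenol red 90.78 mg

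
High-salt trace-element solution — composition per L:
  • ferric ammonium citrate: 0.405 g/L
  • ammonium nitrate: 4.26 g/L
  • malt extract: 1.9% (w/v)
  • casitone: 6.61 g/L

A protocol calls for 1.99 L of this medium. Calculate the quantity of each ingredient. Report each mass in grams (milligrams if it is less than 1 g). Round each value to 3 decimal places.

Scale factor relative to 1 L: 1.99.
ferric ammonium citrate: 0.405 g/L × 1.99 L = 0.80595 g = 805.950 mg
ammonium nitrate: 4.26 g/L × 1.99 L = 8.477 g
malt extract: 1.9% w/v = 19 g/L → 19 × 1.99 L = 37.810 g
casitone: 6.61 g/L × 1.99 L = 13.154 g

ferric ammonium citrate 805.950 mg; ammonium nitrate 8.477 g; malt extract 37.810 g; casitone 13.154 g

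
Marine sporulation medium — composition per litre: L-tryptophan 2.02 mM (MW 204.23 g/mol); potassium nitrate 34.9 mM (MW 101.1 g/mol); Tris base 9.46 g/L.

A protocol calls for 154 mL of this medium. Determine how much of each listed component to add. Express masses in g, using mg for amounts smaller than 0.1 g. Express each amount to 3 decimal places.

Working volume: 154 mL = 0.154 L.
L-tryptophan: 2.02 mmol/L × 204.23 mg/mmol × 0.154 L = 63.532 mg
potassium nitrate: 34.9 mmol/L × 101.1 g/mol × 0.154 L ÷ 1000 = 0.543 g
Tris base: 9.46 g/L × 0.154 L = 1.457 g

L-tryptophan 63.532 mg; potassium nitrate 0.543 g; Tris base 1.457 g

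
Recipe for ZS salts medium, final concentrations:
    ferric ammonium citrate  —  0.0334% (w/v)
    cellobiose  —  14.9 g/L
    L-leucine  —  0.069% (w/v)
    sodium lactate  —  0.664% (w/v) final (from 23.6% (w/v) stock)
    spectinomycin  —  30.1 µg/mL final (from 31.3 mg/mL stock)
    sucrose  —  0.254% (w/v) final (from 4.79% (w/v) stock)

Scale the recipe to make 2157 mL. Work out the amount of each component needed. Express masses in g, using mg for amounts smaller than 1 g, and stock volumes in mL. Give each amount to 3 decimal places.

Scale factor relative to 1 L: 2.157.
ferric ammonium citrate: 0.0334% w/v = 0.334 g/L → 0.334 × 2.157 L = 0.720438 g = 720.438 mg
cellobiose: 14.9 g/L × 2.157 L = 32.139 g
L-leucine: 0.069 g per 100 mL × 2157 mL ÷ 100 = 1.488 g
sodium lactate: dilute stock: 0.664% ÷ 23.6% × 2157 mL = 60.688 mL
spectinomycin: dilute stock: 30.1 µg/mL × 2157 mL ÷ 31300 µg/mL = 2.074 mL
sucrose: dilute stock: 0.254% ÷ 4.79% × 2157 mL = 114.380 mL

ferric ammonium citrate 720.438 mg; cellobiose 32.139 g; L-leucine 1.488 g; sodium lactate 60.688 mL; spectinomycin 2.074 mL; sucrose 114.380 mL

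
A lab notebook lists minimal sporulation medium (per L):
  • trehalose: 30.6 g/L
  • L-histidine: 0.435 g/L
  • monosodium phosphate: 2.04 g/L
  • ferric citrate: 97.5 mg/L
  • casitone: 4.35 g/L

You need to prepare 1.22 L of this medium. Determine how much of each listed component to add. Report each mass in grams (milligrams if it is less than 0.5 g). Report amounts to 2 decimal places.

Scale factor relative to 1 L: 1.22.
trehalose: 30.6 g/L × 1.22 L = 37.33 g
L-histidine: 0.435 g/L × 1.22 L = 0.53 g
monosodium phosphate: 2.04 g/L × 1.22 L = 2.49 g
ferric citrate: 97.5 mg/L × 1.22 L = 118.95 mg
casitone: 4.35 g/L × 1.22 L = 5.31 g

trehalose 37.33 g; L-histidine 0.53 g; monosodium phosphate 2.49 g; ferric citrate 118.95 mg; casitone 5.31 g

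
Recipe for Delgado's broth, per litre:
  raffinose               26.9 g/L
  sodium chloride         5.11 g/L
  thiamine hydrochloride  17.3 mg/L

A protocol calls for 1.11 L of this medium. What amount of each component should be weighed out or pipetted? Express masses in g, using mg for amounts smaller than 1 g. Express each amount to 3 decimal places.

Working volume: 1.11 L.
raffinose: 26.9 g/L × 1.11 L = 29.859 g
sodium chloride: 5.11 g/L × 1.11 L = 5.672 g
thiamine hydrochloride: 17.3 mg/L × 1.11 L = 19.203 mg

raffinose 29.859 g; sodium chloride 5.672 g; thiamine hydrochloride 19.203 mg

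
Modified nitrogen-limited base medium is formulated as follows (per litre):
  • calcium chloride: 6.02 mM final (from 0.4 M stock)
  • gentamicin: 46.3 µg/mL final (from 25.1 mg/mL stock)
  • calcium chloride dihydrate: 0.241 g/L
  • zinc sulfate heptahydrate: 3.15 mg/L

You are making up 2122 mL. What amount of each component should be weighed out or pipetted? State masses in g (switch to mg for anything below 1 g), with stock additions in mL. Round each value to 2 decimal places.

Working volume: 2122 mL = 2.122 L.
calcium chloride: C1V1 = C2V2 → 6.02 mM × 2122 mL ÷ 400 mM = 31.94 mL
gentamicin: dilute stock: 46.3 µg/mL × 2122 mL ÷ 25100 µg/mL = 3.91 mL
calcium chloride dihydrate: 0.241 g/L × 2.122 L = 0.511402 g = 511.40 mg
zinc sulfate heptahydrate: 3.15 mg/L × 2.122 L = 6.68 mg

calcium chloride 31.94 mL; gentamicin 3.91 mL; calcium chloride dihydrate 511.40 mg; zinc sulfate heptahydrate 6.68 mg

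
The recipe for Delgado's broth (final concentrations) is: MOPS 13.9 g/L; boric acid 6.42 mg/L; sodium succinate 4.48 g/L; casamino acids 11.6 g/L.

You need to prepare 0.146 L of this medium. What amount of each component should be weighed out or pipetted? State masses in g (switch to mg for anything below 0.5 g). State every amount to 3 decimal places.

Scale factor relative to 1 L: 0.146.
MOPS: 13.9 g/L × 0.146 L = 2.029 g
boric acid: 6.42 mg/L × 0.146 L = 0.937 mg
sodium succinate: 4.48 g/L × 0.146 L = 0.654 g
casamino acids: 11.6 g/L × 0.146 L = 1.694 g

MOPS 2.029 g; boric acid 0.937 mg; sodium succinate 0.654 g; casamino acids 1.694 g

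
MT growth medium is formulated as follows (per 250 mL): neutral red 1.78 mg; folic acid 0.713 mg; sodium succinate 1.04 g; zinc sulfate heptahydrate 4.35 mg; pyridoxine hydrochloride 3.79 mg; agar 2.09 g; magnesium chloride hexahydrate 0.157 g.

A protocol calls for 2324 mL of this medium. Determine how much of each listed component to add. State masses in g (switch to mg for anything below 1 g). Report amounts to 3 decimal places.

Ratio of target to recipe volume: 2324 / 250 = 9.296.
neutral red: 1.78 mg × (2324 mL / 250 mL) = 16.547 mg
folic acid: 0.713 mg × (2324 mL / 250 mL) = 6.628 mg
sodium succinate: 1.04 g × (2324 mL / 250 mL) = 9.668 g
zinc sulfate heptahydrate: 4.35 mg × (2324 mL / 250 mL) = 40.438 mg
pyridoxine hydrochloride: 3.79 mg × (2324 mL / 250 mL) = 35.232 mg
agar: 2.09 g × (2324 mL / 250 mL) = 19.429 g
magnesium chloride hexahydrate: 0.157 g × (2324 mL / 250 mL) = 1.459 g

neutral red 16.547 mg; folic acid 6.628 mg; sodium succinate 9.668 g; zinc sulfate heptahydrate 40.438 mg; pyridoxine hydrochloride 35.232 mg; agar 19.429 g; magnesium chloride hexahydrate 1.459 g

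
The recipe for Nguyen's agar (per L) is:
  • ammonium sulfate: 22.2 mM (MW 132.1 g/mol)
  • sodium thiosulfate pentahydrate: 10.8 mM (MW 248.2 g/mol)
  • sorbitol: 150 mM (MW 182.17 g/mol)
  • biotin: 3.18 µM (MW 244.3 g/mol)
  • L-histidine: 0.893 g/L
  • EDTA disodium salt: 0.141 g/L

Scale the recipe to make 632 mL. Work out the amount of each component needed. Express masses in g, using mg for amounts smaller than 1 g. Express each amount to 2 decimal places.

ammonium sulfate 1.85 g; sodium thiosulfate pentahydrate 1.69 g; sorbitol 17.27 g; biotin 0.49 mg; L-histidine 564.38 mg; EDTA disodium salt 89.11 mg

Scale factor relative to 1 L: 0.632.
ammonium sulfate: 22.2 mmol/L × 132.1 g/mol × 0.632 L ÷ 1000 = 1.85 g
sodium thiosulfate pentahydrate: 10.8 mmol/L × 248.2 g/mol × 0.632 L ÷ 1000 = 1.69 g
sorbitol: 150 mmol/L × 182.17 g/mol × 0.632 L ÷ 1000 = 17.27 g
biotin: 3.18 µmol/L × 244.3 g/mol × 0.632 L ÷ 1000 = 0.49 mg
L-histidine: 0.893 g/L × 0.632 L = 0.564376 g = 564.38 mg
EDTA disodium salt: 0.141 g/L × 0.632 L = 0.089112 g = 89.11 mg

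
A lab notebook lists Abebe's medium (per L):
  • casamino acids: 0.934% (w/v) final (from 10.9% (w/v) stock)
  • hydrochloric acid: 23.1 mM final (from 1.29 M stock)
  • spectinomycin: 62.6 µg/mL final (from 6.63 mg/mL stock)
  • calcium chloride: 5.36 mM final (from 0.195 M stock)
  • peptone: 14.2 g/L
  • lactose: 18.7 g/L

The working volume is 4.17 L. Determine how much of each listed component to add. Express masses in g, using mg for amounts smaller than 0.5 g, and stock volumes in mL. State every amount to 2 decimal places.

casamino acids 357.32 mL; hydrochloric acid 74.67 mL; spectinomycin 39.37 mL; calcium chloride 114.62 mL; peptone 59.21 g; lactose 77.98 g

Scale factor relative to 1 L: 4.17.
casamino acids: C1V1 = C2V2 → 0.934% ÷ 10.9% × 4170 mL = 357.32 mL
hydrochloric acid: dilute stock: 23.1 mM × 4170 mL ÷ 1290 mM = 74.67 mL
spectinomycin: C1V1 = C2V2 → 62.6 µg/mL × 4170 mL ÷ 6630 µg/mL = 39.37 mL
calcium chloride: V = C2·V2/C1 = 5.36 mM × 4170 mL ÷ 195 mM = 114.62 mL
peptone: 14.2 g/L × 4.17 L = 59.21 g
lactose: 18.7 g/L × 4.17 L = 77.98 g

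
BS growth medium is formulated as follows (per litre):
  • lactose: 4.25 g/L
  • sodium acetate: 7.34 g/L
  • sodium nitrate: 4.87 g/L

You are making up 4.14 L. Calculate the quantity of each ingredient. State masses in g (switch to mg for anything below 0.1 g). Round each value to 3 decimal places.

lactose 17.595 g; sodium acetate 30.388 g; sodium nitrate 20.162 g

Scale factor relative to 1 L: 4.14.
lactose: 4.25 g/L × 4.14 L = 17.595 g
sodium acetate: 7.34 g/L × 4.14 L = 30.388 g
sodium nitrate: 4.87 g/L × 4.14 L = 20.162 g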